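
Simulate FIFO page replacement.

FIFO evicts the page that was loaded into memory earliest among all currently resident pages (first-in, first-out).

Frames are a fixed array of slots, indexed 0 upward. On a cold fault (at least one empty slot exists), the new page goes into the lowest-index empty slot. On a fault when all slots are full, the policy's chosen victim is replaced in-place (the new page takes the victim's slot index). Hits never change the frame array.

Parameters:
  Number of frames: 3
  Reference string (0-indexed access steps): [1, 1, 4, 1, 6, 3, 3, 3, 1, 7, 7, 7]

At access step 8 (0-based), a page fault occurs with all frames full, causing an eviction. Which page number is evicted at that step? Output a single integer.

Step 0: ref 1 -> FAULT, frames=[1,-,-]
Step 1: ref 1 -> HIT, frames=[1,-,-]
Step 2: ref 4 -> FAULT, frames=[1,4,-]
Step 3: ref 1 -> HIT, frames=[1,4,-]
Step 4: ref 6 -> FAULT, frames=[1,4,6]
Step 5: ref 3 -> FAULT, evict 1, frames=[3,4,6]
Step 6: ref 3 -> HIT, frames=[3,4,6]
Step 7: ref 3 -> HIT, frames=[3,4,6]
Step 8: ref 1 -> FAULT, evict 4, frames=[3,1,6]
At step 8: evicted page 4

Answer: 4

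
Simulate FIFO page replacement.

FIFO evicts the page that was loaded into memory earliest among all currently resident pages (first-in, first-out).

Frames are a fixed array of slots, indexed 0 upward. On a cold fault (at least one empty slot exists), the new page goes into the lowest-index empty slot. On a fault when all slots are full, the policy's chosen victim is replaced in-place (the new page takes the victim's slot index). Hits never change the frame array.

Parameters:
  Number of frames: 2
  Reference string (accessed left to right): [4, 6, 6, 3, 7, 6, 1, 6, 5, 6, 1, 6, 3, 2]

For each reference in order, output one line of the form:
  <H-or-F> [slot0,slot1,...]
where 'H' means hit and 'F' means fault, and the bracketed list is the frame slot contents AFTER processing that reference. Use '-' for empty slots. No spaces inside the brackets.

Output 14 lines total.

F [4,-]
F [4,6]
H [4,6]
F [3,6]
F [3,7]
F [6,7]
F [6,1]
H [6,1]
F [5,1]
F [5,6]
F [1,6]
H [1,6]
F [1,3]
F [2,3]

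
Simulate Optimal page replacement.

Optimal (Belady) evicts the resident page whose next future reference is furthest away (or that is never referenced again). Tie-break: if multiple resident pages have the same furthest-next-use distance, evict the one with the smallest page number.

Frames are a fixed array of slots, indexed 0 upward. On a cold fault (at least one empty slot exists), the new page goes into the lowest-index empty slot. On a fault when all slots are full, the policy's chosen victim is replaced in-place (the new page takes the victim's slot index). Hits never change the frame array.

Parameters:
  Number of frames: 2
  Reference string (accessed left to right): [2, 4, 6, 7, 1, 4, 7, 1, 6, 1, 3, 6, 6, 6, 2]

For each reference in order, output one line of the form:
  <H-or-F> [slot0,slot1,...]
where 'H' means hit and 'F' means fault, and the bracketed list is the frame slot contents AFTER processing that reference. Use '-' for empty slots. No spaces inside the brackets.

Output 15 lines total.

F [2,-]
F [2,4]
F [6,4]
F [7,4]
F [1,4]
H [1,4]
F [1,7]
H [1,7]
F [1,6]
H [1,6]
F [3,6]
H [3,6]
H [3,6]
H [3,6]
F [2,6]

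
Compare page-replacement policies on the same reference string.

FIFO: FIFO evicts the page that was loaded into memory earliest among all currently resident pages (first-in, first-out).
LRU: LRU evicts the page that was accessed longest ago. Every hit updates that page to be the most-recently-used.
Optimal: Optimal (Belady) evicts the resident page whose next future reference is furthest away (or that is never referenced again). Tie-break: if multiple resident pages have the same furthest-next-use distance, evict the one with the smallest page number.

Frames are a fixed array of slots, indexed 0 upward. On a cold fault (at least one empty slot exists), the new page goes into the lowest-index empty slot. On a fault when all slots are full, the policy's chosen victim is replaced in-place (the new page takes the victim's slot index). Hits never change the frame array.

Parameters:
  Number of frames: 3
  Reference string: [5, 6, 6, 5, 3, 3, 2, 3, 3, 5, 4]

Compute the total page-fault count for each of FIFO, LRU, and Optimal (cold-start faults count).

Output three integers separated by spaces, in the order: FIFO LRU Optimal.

Answer: 6 5 5

Derivation:
--- FIFO ---
  step 0: ref 5 -> FAULT, frames=[5,-,-] (faults so far: 1)
  step 1: ref 6 -> FAULT, frames=[5,6,-] (faults so far: 2)
  step 2: ref 6 -> HIT, frames=[5,6,-] (faults so far: 2)
  step 3: ref 5 -> HIT, frames=[5,6,-] (faults so far: 2)
  step 4: ref 3 -> FAULT, frames=[5,6,3] (faults so far: 3)
  step 5: ref 3 -> HIT, frames=[5,6,3] (faults so far: 3)
  step 6: ref 2 -> FAULT, evict 5, frames=[2,6,3] (faults so far: 4)
  step 7: ref 3 -> HIT, frames=[2,6,3] (faults so far: 4)
  step 8: ref 3 -> HIT, frames=[2,6,3] (faults so far: 4)
  step 9: ref 5 -> FAULT, evict 6, frames=[2,5,3] (faults so far: 5)
  step 10: ref 4 -> FAULT, evict 3, frames=[2,5,4] (faults so far: 6)
  FIFO total faults: 6
--- LRU ---
  step 0: ref 5 -> FAULT, frames=[5,-,-] (faults so far: 1)
  step 1: ref 6 -> FAULT, frames=[5,6,-] (faults so far: 2)
  step 2: ref 6 -> HIT, frames=[5,6,-] (faults so far: 2)
  step 3: ref 5 -> HIT, frames=[5,6,-] (faults so far: 2)
  step 4: ref 3 -> FAULT, frames=[5,6,3] (faults so far: 3)
  step 5: ref 3 -> HIT, frames=[5,6,3] (faults so far: 3)
  step 6: ref 2 -> FAULT, evict 6, frames=[5,2,3] (faults so far: 4)
  step 7: ref 3 -> HIT, frames=[5,2,3] (faults so far: 4)
  step 8: ref 3 -> HIT, frames=[5,2,3] (faults so far: 4)
  step 9: ref 5 -> HIT, frames=[5,2,3] (faults so far: 4)
  step 10: ref 4 -> FAULT, evict 2, frames=[5,4,3] (faults so far: 5)
  LRU total faults: 5
--- Optimal ---
  step 0: ref 5 -> FAULT, frames=[5,-,-] (faults so far: 1)
  step 1: ref 6 -> FAULT, frames=[5,6,-] (faults so far: 2)
  step 2: ref 6 -> HIT, frames=[5,6,-] (faults so far: 2)
  step 3: ref 5 -> HIT, frames=[5,6,-] (faults so far: 2)
  step 4: ref 3 -> FAULT, frames=[5,6,3] (faults so far: 3)
  step 5: ref 3 -> HIT, frames=[5,6,3] (faults so far: 3)
  step 6: ref 2 -> FAULT, evict 6, frames=[5,2,3] (faults so far: 4)
  step 7: ref 3 -> HIT, frames=[5,2,3] (faults so far: 4)
  step 8: ref 3 -> HIT, frames=[5,2,3] (faults so far: 4)
  step 9: ref 5 -> HIT, frames=[5,2,3] (faults so far: 4)
  step 10: ref 4 -> FAULT, evict 2, frames=[5,4,3] (faults so far: 5)
  Optimal total faults: 5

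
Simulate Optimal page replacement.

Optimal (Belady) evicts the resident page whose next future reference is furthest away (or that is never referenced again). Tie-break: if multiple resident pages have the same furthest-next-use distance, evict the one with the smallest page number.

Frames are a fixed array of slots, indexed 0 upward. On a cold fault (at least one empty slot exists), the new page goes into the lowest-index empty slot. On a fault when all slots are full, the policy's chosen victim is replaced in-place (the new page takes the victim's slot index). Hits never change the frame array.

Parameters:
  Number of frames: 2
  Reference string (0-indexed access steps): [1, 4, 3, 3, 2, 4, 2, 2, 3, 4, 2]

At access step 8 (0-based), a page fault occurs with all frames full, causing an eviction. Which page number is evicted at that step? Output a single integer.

Step 0: ref 1 -> FAULT, frames=[1,-]
Step 1: ref 4 -> FAULT, frames=[1,4]
Step 2: ref 3 -> FAULT, evict 1, frames=[3,4]
Step 3: ref 3 -> HIT, frames=[3,4]
Step 4: ref 2 -> FAULT, evict 3, frames=[2,4]
Step 5: ref 4 -> HIT, frames=[2,4]
Step 6: ref 2 -> HIT, frames=[2,4]
Step 7: ref 2 -> HIT, frames=[2,4]
Step 8: ref 3 -> FAULT, evict 2, frames=[3,4]
At step 8: evicted page 2

Answer: 2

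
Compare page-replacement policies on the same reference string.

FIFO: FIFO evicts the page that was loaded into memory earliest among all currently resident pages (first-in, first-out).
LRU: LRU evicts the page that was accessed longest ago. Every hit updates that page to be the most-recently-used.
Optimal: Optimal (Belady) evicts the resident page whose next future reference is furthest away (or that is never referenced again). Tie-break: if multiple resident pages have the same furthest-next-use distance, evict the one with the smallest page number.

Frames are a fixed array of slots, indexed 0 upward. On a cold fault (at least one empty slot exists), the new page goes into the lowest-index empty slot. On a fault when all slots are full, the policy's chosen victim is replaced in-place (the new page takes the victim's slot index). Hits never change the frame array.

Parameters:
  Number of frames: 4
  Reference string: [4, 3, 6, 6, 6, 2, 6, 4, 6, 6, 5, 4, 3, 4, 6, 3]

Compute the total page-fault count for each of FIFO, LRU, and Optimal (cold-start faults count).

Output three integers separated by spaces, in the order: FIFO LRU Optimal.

Answer: 8 6 5

Derivation:
--- FIFO ---
  step 0: ref 4 -> FAULT, frames=[4,-,-,-] (faults so far: 1)
  step 1: ref 3 -> FAULT, frames=[4,3,-,-] (faults so far: 2)
  step 2: ref 6 -> FAULT, frames=[4,3,6,-] (faults so far: 3)
  step 3: ref 6 -> HIT, frames=[4,3,6,-] (faults so far: 3)
  step 4: ref 6 -> HIT, frames=[4,3,6,-] (faults so far: 3)
  step 5: ref 2 -> FAULT, frames=[4,3,6,2] (faults so far: 4)
  step 6: ref 6 -> HIT, frames=[4,3,6,2] (faults so far: 4)
  step 7: ref 4 -> HIT, frames=[4,3,6,2] (faults so far: 4)
  step 8: ref 6 -> HIT, frames=[4,3,6,2] (faults so far: 4)
  step 9: ref 6 -> HIT, frames=[4,3,6,2] (faults so far: 4)
  step 10: ref 5 -> FAULT, evict 4, frames=[5,3,6,2] (faults so far: 5)
  step 11: ref 4 -> FAULT, evict 3, frames=[5,4,6,2] (faults so far: 6)
  step 12: ref 3 -> FAULT, evict 6, frames=[5,4,3,2] (faults so far: 7)
  step 13: ref 4 -> HIT, frames=[5,4,3,2] (faults so far: 7)
  step 14: ref 6 -> FAULT, evict 2, frames=[5,4,3,6] (faults so far: 8)
  step 15: ref 3 -> HIT, frames=[5,4,3,6] (faults so far: 8)
  FIFO total faults: 8
--- LRU ---
  step 0: ref 4 -> FAULT, frames=[4,-,-,-] (faults so far: 1)
  step 1: ref 3 -> FAULT, frames=[4,3,-,-] (faults so far: 2)
  step 2: ref 6 -> FAULT, frames=[4,3,6,-] (faults so far: 3)
  step 3: ref 6 -> HIT, frames=[4,3,6,-] (faults so far: 3)
  step 4: ref 6 -> HIT, frames=[4,3,6,-] (faults so far: 3)
  step 5: ref 2 -> FAULT, frames=[4,3,6,2] (faults so far: 4)
  step 6: ref 6 -> HIT, frames=[4,3,6,2] (faults so far: 4)
  step 7: ref 4 -> HIT, frames=[4,3,6,2] (faults so far: 4)
  step 8: ref 6 -> HIT, frames=[4,3,6,2] (faults so far: 4)
  step 9: ref 6 -> HIT, frames=[4,3,6,2] (faults so far: 4)
  step 10: ref 5 -> FAULT, evict 3, frames=[4,5,6,2] (faults so far: 5)
  step 11: ref 4 -> HIT, frames=[4,5,6,2] (faults so far: 5)
  step 12: ref 3 -> FAULT, evict 2, frames=[4,5,6,3] (faults so far: 6)
  step 13: ref 4 -> HIT, frames=[4,5,6,3] (faults so far: 6)
  step 14: ref 6 -> HIT, frames=[4,5,6,3] (faults so far: 6)
  step 15: ref 3 -> HIT, frames=[4,5,6,3] (faults so far: 6)
  LRU total faults: 6
--- Optimal ---
  step 0: ref 4 -> FAULT, frames=[4,-,-,-] (faults so far: 1)
  step 1: ref 3 -> FAULT, frames=[4,3,-,-] (faults so far: 2)
  step 2: ref 6 -> FAULT, frames=[4,3,6,-] (faults so far: 3)
  step 3: ref 6 -> HIT, frames=[4,3,6,-] (faults so far: 3)
  step 4: ref 6 -> HIT, frames=[4,3,6,-] (faults so far: 3)
  step 5: ref 2 -> FAULT, frames=[4,3,6,2] (faults so far: 4)
  step 6: ref 6 -> HIT, frames=[4,3,6,2] (faults so far: 4)
  step 7: ref 4 -> HIT, frames=[4,3,6,2] (faults so far: 4)
  step 8: ref 6 -> HIT, frames=[4,3,6,2] (faults so far: 4)
  step 9: ref 6 -> HIT, frames=[4,3,6,2] (faults so far: 4)
  step 10: ref 5 -> FAULT, evict 2, frames=[4,3,6,5] (faults so far: 5)
  step 11: ref 4 -> HIT, frames=[4,3,6,5] (faults so far: 5)
  step 12: ref 3 -> HIT, frames=[4,3,6,5] (faults so far: 5)
  step 13: ref 4 -> HIT, frames=[4,3,6,5] (faults so far: 5)
  step 14: ref 6 -> HIT, frames=[4,3,6,5] (faults so far: 5)
  step 15: ref 3 -> HIT, frames=[4,3,6,5] (faults so far: 5)
  Optimal total faults: 5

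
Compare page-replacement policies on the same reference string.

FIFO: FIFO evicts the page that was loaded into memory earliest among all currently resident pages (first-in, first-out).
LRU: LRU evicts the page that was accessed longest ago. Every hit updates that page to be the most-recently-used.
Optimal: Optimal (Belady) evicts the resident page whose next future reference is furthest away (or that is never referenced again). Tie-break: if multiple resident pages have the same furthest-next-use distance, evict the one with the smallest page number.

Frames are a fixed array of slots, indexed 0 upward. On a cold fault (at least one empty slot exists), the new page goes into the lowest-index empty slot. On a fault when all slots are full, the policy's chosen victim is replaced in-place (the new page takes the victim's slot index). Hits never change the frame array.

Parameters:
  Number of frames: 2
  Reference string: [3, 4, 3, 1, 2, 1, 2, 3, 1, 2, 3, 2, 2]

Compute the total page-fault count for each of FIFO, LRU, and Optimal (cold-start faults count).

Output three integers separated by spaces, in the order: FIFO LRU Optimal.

--- FIFO ---
  step 0: ref 3 -> FAULT, frames=[3,-] (faults so far: 1)
  step 1: ref 4 -> FAULT, frames=[3,4] (faults so far: 2)
  step 2: ref 3 -> HIT, frames=[3,4] (faults so far: 2)
  step 3: ref 1 -> FAULT, evict 3, frames=[1,4] (faults so far: 3)
  step 4: ref 2 -> FAULT, evict 4, frames=[1,2] (faults so far: 4)
  step 5: ref 1 -> HIT, frames=[1,2] (faults so far: 4)
  step 6: ref 2 -> HIT, frames=[1,2] (faults so far: 4)
  step 7: ref 3 -> FAULT, evict 1, frames=[3,2] (faults so far: 5)
  step 8: ref 1 -> FAULT, evict 2, frames=[3,1] (faults so far: 6)
  step 9: ref 2 -> FAULT, evict 3, frames=[2,1] (faults so far: 7)
  step 10: ref 3 -> FAULT, evict 1, frames=[2,3] (faults so far: 8)
  step 11: ref 2 -> HIT, frames=[2,3] (faults so far: 8)
  step 12: ref 2 -> HIT, frames=[2,3] (faults so far: 8)
  FIFO total faults: 8
--- LRU ---
  step 0: ref 3 -> FAULT, frames=[3,-] (faults so far: 1)
  step 1: ref 4 -> FAULT, frames=[3,4] (faults so far: 2)
  step 2: ref 3 -> HIT, frames=[3,4] (faults so far: 2)
  step 3: ref 1 -> FAULT, evict 4, frames=[3,1] (faults so far: 3)
  step 4: ref 2 -> FAULT, evict 3, frames=[2,1] (faults so far: 4)
  step 5: ref 1 -> HIT, frames=[2,1] (faults so far: 4)
  step 6: ref 2 -> HIT, frames=[2,1] (faults so far: 4)
  step 7: ref 3 -> FAULT, evict 1, frames=[2,3] (faults so far: 5)
  step 8: ref 1 -> FAULT, evict 2, frames=[1,3] (faults so far: 6)
  step 9: ref 2 -> FAULT, evict 3, frames=[1,2] (faults so far: 7)
  step 10: ref 3 -> FAULT, evict 1, frames=[3,2] (faults so far: 8)
  step 11: ref 2 -> HIT, frames=[3,2] (faults so far: 8)
  step 12: ref 2 -> HIT, frames=[3,2] (faults so far: 8)
  LRU total faults: 8
--- Optimal ---
  step 0: ref 3 -> FAULT, frames=[3,-] (faults so far: 1)
  step 1: ref 4 -> FAULT, frames=[3,4] (faults so far: 2)
  step 2: ref 3 -> HIT, frames=[3,4] (faults so far: 2)
  step 3: ref 1 -> FAULT, evict 4, frames=[3,1] (faults so far: 3)
  step 4: ref 2 -> FAULT, evict 3, frames=[2,1] (faults so far: 4)
  step 5: ref 1 -> HIT, frames=[2,1] (faults so far: 4)
  step 6: ref 2 -> HIT, frames=[2,1] (faults so far: 4)
  step 7: ref 3 -> FAULT, evict 2, frames=[3,1] (faults so far: 5)
  step 8: ref 1 -> HIT, frames=[3,1] (faults so far: 5)
  step 9: ref 2 -> FAULT, evict 1, frames=[3,2] (faults so far: 6)
  step 10: ref 3 -> HIT, frames=[3,2] (faults so far: 6)
  step 11: ref 2 -> HIT, frames=[3,2] (faults so far: 6)
  step 12: ref 2 -> HIT, frames=[3,2] (faults so far: 6)
  Optimal total faults: 6

Answer: 8 8 6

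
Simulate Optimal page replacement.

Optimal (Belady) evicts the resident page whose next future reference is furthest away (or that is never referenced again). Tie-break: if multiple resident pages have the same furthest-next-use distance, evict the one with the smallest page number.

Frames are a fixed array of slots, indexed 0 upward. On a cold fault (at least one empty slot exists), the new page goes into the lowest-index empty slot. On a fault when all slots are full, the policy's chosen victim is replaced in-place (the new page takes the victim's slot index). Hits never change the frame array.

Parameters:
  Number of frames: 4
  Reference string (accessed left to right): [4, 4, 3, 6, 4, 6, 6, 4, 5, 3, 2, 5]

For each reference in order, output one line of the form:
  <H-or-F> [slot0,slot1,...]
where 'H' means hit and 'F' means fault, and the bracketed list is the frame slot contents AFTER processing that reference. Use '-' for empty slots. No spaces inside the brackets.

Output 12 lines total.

F [4,-,-,-]
H [4,-,-,-]
F [4,3,-,-]
F [4,3,6,-]
H [4,3,6,-]
H [4,3,6,-]
H [4,3,6,-]
H [4,3,6,-]
F [4,3,6,5]
H [4,3,6,5]
F [4,2,6,5]
H [4,2,6,5]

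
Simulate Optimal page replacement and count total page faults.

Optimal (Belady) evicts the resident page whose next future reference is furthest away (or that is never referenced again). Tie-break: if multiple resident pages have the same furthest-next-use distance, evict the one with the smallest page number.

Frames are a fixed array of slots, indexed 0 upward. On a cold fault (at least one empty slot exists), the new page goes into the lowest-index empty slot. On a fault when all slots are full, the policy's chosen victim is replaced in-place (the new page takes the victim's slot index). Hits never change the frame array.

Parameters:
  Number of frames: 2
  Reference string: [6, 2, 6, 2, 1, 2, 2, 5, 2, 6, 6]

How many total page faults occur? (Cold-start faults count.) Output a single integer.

Answer: 5

Derivation:
Step 0: ref 6 → FAULT, frames=[6,-]
Step 1: ref 2 → FAULT, frames=[6,2]
Step 2: ref 6 → HIT, frames=[6,2]
Step 3: ref 2 → HIT, frames=[6,2]
Step 4: ref 1 → FAULT (evict 6), frames=[1,2]
Step 5: ref 2 → HIT, frames=[1,2]
Step 6: ref 2 → HIT, frames=[1,2]
Step 7: ref 5 → FAULT (evict 1), frames=[5,2]
Step 8: ref 2 → HIT, frames=[5,2]
Step 9: ref 6 → FAULT (evict 2), frames=[5,6]
Step 10: ref 6 → HIT, frames=[5,6]
Total faults: 5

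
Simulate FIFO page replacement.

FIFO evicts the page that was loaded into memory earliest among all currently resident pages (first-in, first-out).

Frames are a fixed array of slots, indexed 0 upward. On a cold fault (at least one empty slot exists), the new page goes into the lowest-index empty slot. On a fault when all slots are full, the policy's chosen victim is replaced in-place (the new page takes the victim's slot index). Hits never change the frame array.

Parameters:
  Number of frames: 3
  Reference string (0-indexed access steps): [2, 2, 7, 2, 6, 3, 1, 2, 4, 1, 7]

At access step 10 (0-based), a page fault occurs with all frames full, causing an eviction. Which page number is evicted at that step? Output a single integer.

Step 0: ref 2 -> FAULT, frames=[2,-,-]
Step 1: ref 2 -> HIT, frames=[2,-,-]
Step 2: ref 7 -> FAULT, frames=[2,7,-]
Step 3: ref 2 -> HIT, frames=[2,7,-]
Step 4: ref 6 -> FAULT, frames=[2,7,6]
Step 5: ref 3 -> FAULT, evict 2, frames=[3,7,6]
Step 6: ref 1 -> FAULT, evict 7, frames=[3,1,6]
Step 7: ref 2 -> FAULT, evict 6, frames=[3,1,2]
Step 8: ref 4 -> FAULT, evict 3, frames=[4,1,2]
Step 9: ref 1 -> HIT, frames=[4,1,2]
Step 10: ref 7 -> FAULT, evict 1, frames=[4,7,2]
At step 10: evicted page 1

Answer: 1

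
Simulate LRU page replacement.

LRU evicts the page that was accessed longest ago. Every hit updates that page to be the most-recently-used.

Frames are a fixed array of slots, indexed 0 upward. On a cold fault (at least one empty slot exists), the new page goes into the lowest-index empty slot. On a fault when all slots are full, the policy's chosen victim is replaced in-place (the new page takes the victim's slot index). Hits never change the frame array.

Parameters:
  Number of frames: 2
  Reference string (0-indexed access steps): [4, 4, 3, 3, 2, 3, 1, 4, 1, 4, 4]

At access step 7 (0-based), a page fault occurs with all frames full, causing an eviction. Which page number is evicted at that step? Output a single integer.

Step 0: ref 4 -> FAULT, frames=[4,-]
Step 1: ref 4 -> HIT, frames=[4,-]
Step 2: ref 3 -> FAULT, frames=[4,3]
Step 3: ref 3 -> HIT, frames=[4,3]
Step 4: ref 2 -> FAULT, evict 4, frames=[2,3]
Step 5: ref 3 -> HIT, frames=[2,3]
Step 6: ref 1 -> FAULT, evict 2, frames=[1,3]
Step 7: ref 4 -> FAULT, evict 3, frames=[1,4]
At step 7: evicted page 3

Answer: 3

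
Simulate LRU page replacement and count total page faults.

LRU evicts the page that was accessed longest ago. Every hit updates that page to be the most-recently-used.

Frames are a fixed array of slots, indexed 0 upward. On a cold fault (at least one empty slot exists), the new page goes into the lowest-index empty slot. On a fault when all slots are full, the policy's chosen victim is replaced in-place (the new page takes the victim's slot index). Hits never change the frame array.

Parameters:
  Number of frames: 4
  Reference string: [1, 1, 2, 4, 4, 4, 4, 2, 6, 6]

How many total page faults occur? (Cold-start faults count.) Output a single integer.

Answer: 4

Derivation:
Step 0: ref 1 → FAULT, frames=[1,-,-,-]
Step 1: ref 1 → HIT, frames=[1,-,-,-]
Step 2: ref 2 → FAULT, frames=[1,2,-,-]
Step 3: ref 4 → FAULT, frames=[1,2,4,-]
Step 4: ref 4 → HIT, frames=[1,2,4,-]
Step 5: ref 4 → HIT, frames=[1,2,4,-]
Step 6: ref 4 → HIT, frames=[1,2,4,-]
Step 7: ref 2 → HIT, frames=[1,2,4,-]
Step 8: ref 6 → FAULT, frames=[1,2,4,6]
Step 9: ref 6 → HIT, frames=[1,2,4,6]
Total faults: 4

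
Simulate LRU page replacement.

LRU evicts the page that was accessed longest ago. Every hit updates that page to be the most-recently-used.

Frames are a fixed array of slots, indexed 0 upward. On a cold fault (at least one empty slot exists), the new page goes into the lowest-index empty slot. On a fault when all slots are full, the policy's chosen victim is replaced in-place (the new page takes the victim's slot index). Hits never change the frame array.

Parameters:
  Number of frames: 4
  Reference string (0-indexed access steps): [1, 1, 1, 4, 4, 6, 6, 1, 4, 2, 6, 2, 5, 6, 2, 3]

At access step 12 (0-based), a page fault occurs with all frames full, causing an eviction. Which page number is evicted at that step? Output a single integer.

Step 0: ref 1 -> FAULT, frames=[1,-,-,-]
Step 1: ref 1 -> HIT, frames=[1,-,-,-]
Step 2: ref 1 -> HIT, frames=[1,-,-,-]
Step 3: ref 4 -> FAULT, frames=[1,4,-,-]
Step 4: ref 4 -> HIT, frames=[1,4,-,-]
Step 5: ref 6 -> FAULT, frames=[1,4,6,-]
Step 6: ref 6 -> HIT, frames=[1,4,6,-]
Step 7: ref 1 -> HIT, frames=[1,4,6,-]
Step 8: ref 4 -> HIT, frames=[1,4,6,-]
Step 9: ref 2 -> FAULT, frames=[1,4,6,2]
Step 10: ref 6 -> HIT, frames=[1,4,6,2]
Step 11: ref 2 -> HIT, frames=[1,4,6,2]
Step 12: ref 5 -> FAULT, evict 1, frames=[5,4,6,2]
At step 12: evicted page 1

Answer: 1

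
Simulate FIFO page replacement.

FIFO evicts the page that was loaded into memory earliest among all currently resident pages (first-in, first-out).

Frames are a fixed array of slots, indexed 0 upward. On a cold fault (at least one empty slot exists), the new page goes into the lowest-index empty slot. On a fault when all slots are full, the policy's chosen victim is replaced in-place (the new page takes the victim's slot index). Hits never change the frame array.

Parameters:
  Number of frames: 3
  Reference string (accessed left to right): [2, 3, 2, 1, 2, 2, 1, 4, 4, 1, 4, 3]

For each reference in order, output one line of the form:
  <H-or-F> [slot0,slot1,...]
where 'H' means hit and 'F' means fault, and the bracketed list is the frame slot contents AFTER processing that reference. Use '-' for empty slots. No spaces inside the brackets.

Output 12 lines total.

F [2,-,-]
F [2,3,-]
H [2,3,-]
F [2,3,1]
H [2,3,1]
H [2,3,1]
H [2,3,1]
F [4,3,1]
H [4,3,1]
H [4,3,1]
H [4,3,1]
H [4,3,1]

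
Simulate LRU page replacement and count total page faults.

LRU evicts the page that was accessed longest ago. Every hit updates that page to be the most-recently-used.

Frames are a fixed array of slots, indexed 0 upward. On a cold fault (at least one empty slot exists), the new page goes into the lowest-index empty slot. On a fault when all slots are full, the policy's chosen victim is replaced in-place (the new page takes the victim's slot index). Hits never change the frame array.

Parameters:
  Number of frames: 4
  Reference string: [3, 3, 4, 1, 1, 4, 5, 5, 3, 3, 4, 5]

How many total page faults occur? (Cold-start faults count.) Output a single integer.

Step 0: ref 3 → FAULT, frames=[3,-,-,-]
Step 1: ref 3 → HIT, frames=[3,-,-,-]
Step 2: ref 4 → FAULT, frames=[3,4,-,-]
Step 3: ref 1 → FAULT, frames=[3,4,1,-]
Step 4: ref 1 → HIT, frames=[3,4,1,-]
Step 5: ref 4 → HIT, frames=[3,4,1,-]
Step 6: ref 5 → FAULT, frames=[3,4,1,5]
Step 7: ref 5 → HIT, frames=[3,4,1,5]
Step 8: ref 3 → HIT, frames=[3,4,1,5]
Step 9: ref 3 → HIT, frames=[3,4,1,5]
Step 10: ref 4 → HIT, frames=[3,4,1,5]
Step 11: ref 5 → HIT, frames=[3,4,1,5]
Total faults: 4

Answer: 4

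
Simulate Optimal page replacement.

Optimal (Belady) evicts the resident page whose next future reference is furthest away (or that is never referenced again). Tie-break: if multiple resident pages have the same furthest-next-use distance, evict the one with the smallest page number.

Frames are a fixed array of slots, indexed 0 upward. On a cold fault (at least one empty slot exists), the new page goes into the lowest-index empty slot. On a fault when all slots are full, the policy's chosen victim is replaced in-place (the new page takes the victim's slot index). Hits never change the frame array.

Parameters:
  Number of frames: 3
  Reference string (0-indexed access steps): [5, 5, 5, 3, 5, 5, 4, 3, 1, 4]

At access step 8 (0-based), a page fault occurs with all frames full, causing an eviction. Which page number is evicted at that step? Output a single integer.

Step 0: ref 5 -> FAULT, frames=[5,-,-]
Step 1: ref 5 -> HIT, frames=[5,-,-]
Step 2: ref 5 -> HIT, frames=[5,-,-]
Step 3: ref 3 -> FAULT, frames=[5,3,-]
Step 4: ref 5 -> HIT, frames=[5,3,-]
Step 5: ref 5 -> HIT, frames=[5,3,-]
Step 6: ref 4 -> FAULT, frames=[5,3,4]
Step 7: ref 3 -> HIT, frames=[5,3,4]
Step 8: ref 1 -> FAULT, evict 3, frames=[5,1,4]
At step 8: evicted page 3

Answer: 3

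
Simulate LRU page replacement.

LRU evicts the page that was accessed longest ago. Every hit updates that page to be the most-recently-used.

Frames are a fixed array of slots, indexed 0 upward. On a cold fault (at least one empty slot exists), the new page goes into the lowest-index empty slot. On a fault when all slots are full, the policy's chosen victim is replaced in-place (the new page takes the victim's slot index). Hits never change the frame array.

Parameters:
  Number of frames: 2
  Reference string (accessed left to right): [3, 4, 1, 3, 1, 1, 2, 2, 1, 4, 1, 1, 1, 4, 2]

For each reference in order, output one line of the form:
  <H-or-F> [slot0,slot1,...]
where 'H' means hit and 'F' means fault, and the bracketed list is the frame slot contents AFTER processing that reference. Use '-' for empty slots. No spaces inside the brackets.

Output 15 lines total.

F [3,-]
F [3,4]
F [1,4]
F [1,3]
H [1,3]
H [1,3]
F [1,2]
H [1,2]
H [1,2]
F [1,4]
H [1,4]
H [1,4]
H [1,4]
H [1,4]
F [2,4]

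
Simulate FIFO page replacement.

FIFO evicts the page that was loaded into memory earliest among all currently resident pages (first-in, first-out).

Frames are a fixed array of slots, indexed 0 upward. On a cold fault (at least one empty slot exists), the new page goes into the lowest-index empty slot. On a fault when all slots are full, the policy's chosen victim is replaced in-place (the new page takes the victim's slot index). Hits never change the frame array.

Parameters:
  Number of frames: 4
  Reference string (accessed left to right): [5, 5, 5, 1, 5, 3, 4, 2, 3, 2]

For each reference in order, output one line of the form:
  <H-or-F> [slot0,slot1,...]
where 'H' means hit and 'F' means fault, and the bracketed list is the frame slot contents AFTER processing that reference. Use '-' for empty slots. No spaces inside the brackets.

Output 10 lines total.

F [5,-,-,-]
H [5,-,-,-]
H [5,-,-,-]
F [5,1,-,-]
H [5,1,-,-]
F [5,1,3,-]
F [5,1,3,4]
F [2,1,3,4]
H [2,1,3,4]
H [2,1,3,4]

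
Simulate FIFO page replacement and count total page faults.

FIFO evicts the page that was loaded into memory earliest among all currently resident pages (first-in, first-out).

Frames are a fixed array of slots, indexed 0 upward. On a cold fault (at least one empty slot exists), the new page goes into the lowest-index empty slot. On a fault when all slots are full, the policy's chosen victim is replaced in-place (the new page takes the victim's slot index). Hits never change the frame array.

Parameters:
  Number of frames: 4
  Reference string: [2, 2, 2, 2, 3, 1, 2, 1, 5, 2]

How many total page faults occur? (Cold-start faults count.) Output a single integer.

Answer: 4

Derivation:
Step 0: ref 2 → FAULT, frames=[2,-,-,-]
Step 1: ref 2 → HIT, frames=[2,-,-,-]
Step 2: ref 2 → HIT, frames=[2,-,-,-]
Step 3: ref 2 → HIT, frames=[2,-,-,-]
Step 4: ref 3 → FAULT, frames=[2,3,-,-]
Step 5: ref 1 → FAULT, frames=[2,3,1,-]
Step 6: ref 2 → HIT, frames=[2,3,1,-]
Step 7: ref 1 → HIT, frames=[2,3,1,-]
Step 8: ref 5 → FAULT, frames=[2,3,1,5]
Step 9: ref 2 → HIT, frames=[2,3,1,5]
Total faults: 4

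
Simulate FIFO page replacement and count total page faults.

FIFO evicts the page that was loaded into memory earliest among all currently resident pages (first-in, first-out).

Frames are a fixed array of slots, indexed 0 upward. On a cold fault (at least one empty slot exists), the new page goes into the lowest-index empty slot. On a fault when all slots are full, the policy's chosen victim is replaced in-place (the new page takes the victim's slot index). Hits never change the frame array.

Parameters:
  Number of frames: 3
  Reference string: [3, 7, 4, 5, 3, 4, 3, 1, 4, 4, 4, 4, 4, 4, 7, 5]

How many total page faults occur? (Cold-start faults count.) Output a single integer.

Step 0: ref 3 → FAULT, frames=[3,-,-]
Step 1: ref 7 → FAULT, frames=[3,7,-]
Step 2: ref 4 → FAULT, frames=[3,7,4]
Step 3: ref 5 → FAULT (evict 3), frames=[5,7,4]
Step 4: ref 3 → FAULT (evict 7), frames=[5,3,4]
Step 5: ref 4 → HIT, frames=[5,3,4]
Step 6: ref 3 → HIT, frames=[5,3,4]
Step 7: ref 1 → FAULT (evict 4), frames=[5,3,1]
Step 8: ref 4 → FAULT (evict 5), frames=[4,3,1]
Step 9: ref 4 → HIT, frames=[4,3,1]
Step 10: ref 4 → HIT, frames=[4,3,1]
Step 11: ref 4 → HIT, frames=[4,3,1]
Step 12: ref 4 → HIT, frames=[4,3,1]
Step 13: ref 4 → HIT, frames=[4,3,1]
Step 14: ref 7 → FAULT (evict 3), frames=[4,7,1]
Step 15: ref 5 → FAULT (evict 1), frames=[4,7,5]
Total faults: 9

Answer: 9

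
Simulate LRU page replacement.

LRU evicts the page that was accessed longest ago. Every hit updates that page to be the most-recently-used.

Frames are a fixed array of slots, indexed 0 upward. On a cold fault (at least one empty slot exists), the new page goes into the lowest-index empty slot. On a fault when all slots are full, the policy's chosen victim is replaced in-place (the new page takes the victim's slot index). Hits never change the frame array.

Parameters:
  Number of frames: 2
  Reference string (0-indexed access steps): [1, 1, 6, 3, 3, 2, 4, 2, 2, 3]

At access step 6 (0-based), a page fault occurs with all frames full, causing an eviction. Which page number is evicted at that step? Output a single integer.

Step 0: ref 1 -> FAULT, frames=[1,-]
Step 1: ref 1 -> HIT, frames=[1,-]
Step 2: ref 6 -> FAULT, frames=[1,6]
Step 3: ref 3 -> FAULT, evict 1, frames=[3,6]
Step 4: ref 3 -> HIT, frames=[3,6]
Step 5: ref 2 -> FAULT, evict 6, frames=[3,2]
Step 6: ref 4 -> FAULT, evict 3, frames=[4,2]
At step 6: evicted page 3

Answer: 3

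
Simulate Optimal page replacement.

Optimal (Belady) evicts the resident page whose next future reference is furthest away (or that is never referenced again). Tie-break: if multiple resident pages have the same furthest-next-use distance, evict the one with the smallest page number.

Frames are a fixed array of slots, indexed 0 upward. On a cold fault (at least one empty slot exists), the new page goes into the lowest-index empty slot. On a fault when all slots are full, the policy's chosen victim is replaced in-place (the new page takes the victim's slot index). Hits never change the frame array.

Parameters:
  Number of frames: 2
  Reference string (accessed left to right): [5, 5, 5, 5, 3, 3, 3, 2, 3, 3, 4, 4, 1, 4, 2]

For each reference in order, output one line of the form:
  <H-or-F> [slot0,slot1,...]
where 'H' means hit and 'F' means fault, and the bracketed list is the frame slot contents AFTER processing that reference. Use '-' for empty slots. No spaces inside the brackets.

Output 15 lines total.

F [5,-]
H [5,-]
H [5,-]
H [5,-]
F [5,3]
H [5,3]
H [5,3]
F [2,3]
H [2,3]
H [2,3]
F [2,4]
H [2,4]
F [1,4]
H [1,4]
F [2,4]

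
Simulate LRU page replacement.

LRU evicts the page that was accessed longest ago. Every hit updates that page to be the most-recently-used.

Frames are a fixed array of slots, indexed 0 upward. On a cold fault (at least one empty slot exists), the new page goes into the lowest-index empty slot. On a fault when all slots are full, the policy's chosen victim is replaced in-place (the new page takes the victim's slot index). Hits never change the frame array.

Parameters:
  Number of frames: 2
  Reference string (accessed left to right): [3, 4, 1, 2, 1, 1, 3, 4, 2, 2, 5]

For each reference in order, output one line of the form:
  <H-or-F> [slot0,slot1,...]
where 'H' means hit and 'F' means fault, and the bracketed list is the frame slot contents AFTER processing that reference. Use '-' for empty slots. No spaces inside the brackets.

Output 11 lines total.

F [3,-]
F [3,4]
F [1,4]
F [1,2]
H [1,2]
H [1,2]
F [1,3]
F [4,3]
F [4,2]
H [4,2]
F [5,2]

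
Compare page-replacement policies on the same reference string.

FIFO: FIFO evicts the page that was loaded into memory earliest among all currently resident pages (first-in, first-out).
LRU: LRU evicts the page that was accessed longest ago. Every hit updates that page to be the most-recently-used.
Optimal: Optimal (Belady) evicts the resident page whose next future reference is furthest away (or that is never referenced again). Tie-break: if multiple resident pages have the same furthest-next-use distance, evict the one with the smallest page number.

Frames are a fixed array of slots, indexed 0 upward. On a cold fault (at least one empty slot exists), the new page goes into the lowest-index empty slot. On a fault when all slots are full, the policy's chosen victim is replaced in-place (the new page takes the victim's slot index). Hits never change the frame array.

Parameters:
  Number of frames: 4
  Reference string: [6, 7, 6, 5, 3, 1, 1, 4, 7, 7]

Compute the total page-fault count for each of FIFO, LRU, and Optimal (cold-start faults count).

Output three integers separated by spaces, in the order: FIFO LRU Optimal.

Answer: 7 7 6

Derivation:
--- FIFO ---
  step 0: ref 6 -> FAULT, frames=[6,-,-,-] (faults so far: 1)
  step 1: ref 7 -> FAULT, frames=[6,7,-,-] (faults so far: 2)
  step 2: ref 6 -> HIT, frames=[6,7,-,-] (faults so far: 2)
  step 3: ref 5 -> FAULT, frames=[6,7,5,-] (faults so far: 3)
  step 4: ref 3 -> FAULT, frames=[6,7,5,3] (faults so far: 4)
  step 5: ref 1 -> FAULT, evict 6, frames=[1,7,5,3] (faults so far: 5)
  step 6: ref 1 -> HIT, frames=[1,7,5,3] (faults so far: 5)
  step 7: ref 4 -> FAULT, evict 7, frames=[1,4,5,3] (faults so far: 6)
  step 8: ref 7 -> FAULT, evict 5, frames=[1,4,7,3] (faults so far: 7)
  step 9: ref 7 -> HIT, frames=[1,4,7,3] (faults so far: 7)
  FIFO total faults: 7
--- LRU ---
  step 0: ref 6 -> FAULT, frames=[6,-,-,-] (faults so far: 1)
  step 1: ref 7 -> FAULT, frames=[6,7,-,-] (faults so far: 2)
  step 2: ref 6 -> HIT, frames=[6,7,-,-] (faults so far: 2)
  step 3: ref 5 -> FAULT, frames=[6,7,5,-] (faults so far: 3)
  step 4: ref 3 -> FAULT, frames=[6,7,5,3] (faults so far: 4)
  step 5: ref 1 -> FAULT, evict 7, frames=[6,1,5,3] (faults so far: 5)
  step 6: ref 1 -> HIT, frames=[6,1,5,3] (faults so far: 5)
  step 7: ref 4 -> FAULT, evict 6, frames=[4,1,5,3] (faults so far: 6)
  step 8: ref 7 -> FAULT, evict 5, frames=[4,1,7,3] (faults so far: 7)
  step 9: ref 7 -> HIT, frames=[4,1,7,3] (faults so far: 7)
  LRU total faults: 7
--- Optimal ---
  step 0: ref 6 -> FAULT, frames=[6,-,-,-] (faults so far: 1)
  step 1: ref 7 -> FAULT, frames=[6,7,-,-] (faults so far: 2)
  step 2: ref 6 -> HIT, frames=[6,7,-,-] (faults so far: 2)
  step 3: ref 5 -> FAULT, frames=[6,7,5,-] (faults so far: 3)
  step 4: ref 3 -> FAULT, frames=[6,7,5,3] (faults so far: 4)
  step 5: ref 1 -> FAULT, evict 3, frames=[6,7,5,1] (faults so far: 5)
  step 6: ref 1 -> HIT, frames=[6,7,5,1] (faults so far: 5)
  step 7: ref 4 -> FAULT, evict 1, frames=[6,7,5,4] (faults so far: 6)
  step 8: ref 7 -> HIT, frames=[6,7,5,4] (faults so far: 6)
  step 9: ref 7 -> HIT, frames=[6,7,5,4] (faults so far: 6)
  Optimal total faults: 6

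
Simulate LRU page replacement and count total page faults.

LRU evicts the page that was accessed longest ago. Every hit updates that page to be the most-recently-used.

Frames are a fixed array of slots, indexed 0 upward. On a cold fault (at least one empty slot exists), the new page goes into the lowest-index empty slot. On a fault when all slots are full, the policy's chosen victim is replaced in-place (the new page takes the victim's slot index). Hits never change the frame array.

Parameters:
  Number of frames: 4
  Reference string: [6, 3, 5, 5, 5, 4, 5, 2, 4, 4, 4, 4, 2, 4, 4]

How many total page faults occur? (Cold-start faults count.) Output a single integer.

Answer: 5

Derivation:
Step 0: ref 6 → FAULT, frames=[6,-,-,-]
Step 1: ref 3 → FAULT, frames=[6,3,-,-]
Step 2: ref 5 → FAULT, frames=[6,3,5,-]
Step 3: ref 5 → HIT, frames=[6,3,5,-]
Step 4: ref 5 → HIT, frames=[6,3,5,-]
Step 5: ref 4 → FAULT, frames=[6,3,5,4]
Step 6: ref 5 → HIT, frames=[6,3,5,4]
Step 7: ref 2 → FAULT (evict 6), frames=[2,3,5,4]
Step 8: ref 4 → HIT, frames=[2,3,5,4]
Step 9: ref 4 → HIT, frames=[2,3,5,4]
Step 10: ref 4 → HIT, frames=[2,3,5,4]
Step 11: ref 4 → HIT, frames=[2,3,5,4]
Step 12: ref 2 → HIT, frames=[2,3,5,4]
Step 13: ref 4 → HIT, frames=[2,3,5,4]
Step 14: ref 4 → HIT, frames=[2,3,5,4]
Total faults: 5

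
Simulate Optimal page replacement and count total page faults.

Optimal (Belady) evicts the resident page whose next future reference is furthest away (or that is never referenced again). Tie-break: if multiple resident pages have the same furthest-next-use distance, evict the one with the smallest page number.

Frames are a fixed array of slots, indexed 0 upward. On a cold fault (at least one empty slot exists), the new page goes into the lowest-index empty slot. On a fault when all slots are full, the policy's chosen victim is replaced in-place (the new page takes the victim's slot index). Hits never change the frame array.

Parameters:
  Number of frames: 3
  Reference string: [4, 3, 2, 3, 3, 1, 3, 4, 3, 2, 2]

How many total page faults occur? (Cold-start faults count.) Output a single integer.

Step 0: ref 4 → FAULT, frames=[4,-,-]
Step 1: ref 3 → FAULT, frames=[4,3,-]
Step 2: ref 2 → FAULT, frames=[4,3,2]
Step 3: ref 3 → HIT, frames=[4,3,2]
Step 4: ref 3 → HIT, frames=[4,3,2]
Step 5: ref 1 → FAULT (evict 2), frames=[4,3,1]
Step 6: ref 3 → HIT, frames=[4,3,1]
Step 7: ref 4 → HIT, frames=[4,3,1]
Step 8: ref 3 → HIT, frames=[4,3,1]
Step 9: ref 2 → FAULT (evict 1), frames=[4,3,2]
Step 10: ref 2 → HIT, frames=[4,3,2]
Total faults: 5

Answer: 5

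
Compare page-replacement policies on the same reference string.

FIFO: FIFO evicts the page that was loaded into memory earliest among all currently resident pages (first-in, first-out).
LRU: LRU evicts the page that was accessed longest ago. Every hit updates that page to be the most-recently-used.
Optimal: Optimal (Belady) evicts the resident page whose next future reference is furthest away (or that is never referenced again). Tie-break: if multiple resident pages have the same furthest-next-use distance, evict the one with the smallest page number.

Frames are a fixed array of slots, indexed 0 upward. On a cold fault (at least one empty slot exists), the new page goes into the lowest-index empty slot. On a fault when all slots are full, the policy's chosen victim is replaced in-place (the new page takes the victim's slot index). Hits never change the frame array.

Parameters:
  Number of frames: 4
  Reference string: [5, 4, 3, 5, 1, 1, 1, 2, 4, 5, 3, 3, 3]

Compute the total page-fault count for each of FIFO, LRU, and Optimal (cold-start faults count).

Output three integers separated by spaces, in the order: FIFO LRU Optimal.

Answer: 6 7 5

Derivation:
--- FIFO ---
  step 0: ref 5 -> FAULT, frames=[5,-,-,-] (faults so far: 1)
  step 1: ref 4 -> FAULT, frames=[5,4,-,-] (faults so far: 2)
  step 2: ref 3 -> FAULT, frames=[5,4,3,-] (faults so far: 3)
  step 3: ref 5 -> HIT, frames=[5,4,3,-] (faults so far: 3)
  step 4: ref 1 -> FAULT, frames=[5,4,3,1] (faults so far: 4)
  step 5: ref 1 -> HIT, frames=[5,4,3,1] (faults so far: 4)
  step 6: ref 1 -> HIT, frames=[5,4,3,1] (faults so far: 4)
  step 7: ref 2 -> FAULT, evict 5, frames=[2,4,3,1] (faults so far: 5)
  step 8: ref 4 -> HIT, frames=[2,4,3,1] (faults so far: 5)
  step 9: ref 5 -> FAULT, evict 4, frames=[2,5,3,1] (faults so far: 6)
  step 10: ref 3 -> HIT, frames=[2,5,3,1] (faults so far: 6)
  step 11: ref 3 -> HIT, frames=[2,5,3,1] (faults so far: 6)
  step 12: ref 3 -> HIT, frames=[2,5,3,1] (faults so far: 6)
  FIFO total faults: 6
--- LRU ---
  step 0: ref 5 -> FAULT, frames=[5,-,-,-] (faults so far: 1)
  step 1: ref 4 -> FAULT, frames=[5,4,-,-] (faults so far: 2)
  step 2: ref 3 -> FAULT, frames=[5,4,3,-] (faults so far: 3)
  step 3: ref 5 -> HIT, frames=[5,4,3,-] (faults so far: 3)
  step 4: ref 1 -> FAULT, frames=[5,4,3,1] (faults so far: 4)
  step 5: ref 1 -> HIT, frames=[5,4,3,1] (faults so far: 4)
  step 6: ref 1 -> HIT, frames=[5,4,3,1] (faults so far: 4)
  step 7: ref 2 -> FAULT, evict 4, frames=[5,2,3,1] (faults so far: 5)
  step 8: ref 4 -> FAULT, evict 3, frames=[5,2,4,1] (faults so far: 6)
  step 9: ref 5 -> HIT, frames=[5,2,4,1] (faults so far: 6)
  step 10: ref 3 -> FAULT, evict 1, frames=[5,2,4,3] (faults so far: 7)
  step 11: ref 3 -> HIT, frames=[5,2,4,3] (faults so far: 7)
  step 12: ref 3 -> HIT, frames=[5,2,4,3] (faults so far: 7)
  LRU total faults: 7
--- Optimal ---
  step 0: ref 5 -> FAULT, frames=[5,-,-,-] (faults so far: 1)
  step 1: ref 4 -> FAULT, frames=[5,4,-,-] (faults so far: 2)
  step 2: ref 3 -> FAULT, frames=[5,4,3,-] (faults so far: 3)
  step 3: ref 5 -> HIT, frames=[5,4,3,-] (faults so far: 3)
  step 4: ref 1 -> FAULT, frames=[5,4,3,1] (faults so far: 4)
  step 5: ref 1 -> HIT, frames=[5,4,3,1] (faults so far: 4)
  step 6: ref 1 -> HIT, frames=[5,4,3,1] (faults so far: 4)
  step 7: ref 2 -> FAULT, evict 1, frames=[5,4,3,2] (faults so far: 5)
  step 8: ref 4 -> HIT, frames=[5,4,3,2] (faults so far: 5)
  step 9: ref 5 -> HIT, frames=[5,4,3,2] (faults so far: 5)
  step 10: ref 3 -> HIT, frames=[5,4,3,2] (faults so far: 5)
  step 11: ref 3 -> HIT, frames=[5,4,3,2] (faults so far: 5)
  step 12: ref 3 -> HIT, frames=[5,4,3,2] (faults so far: 5)
  Optimal total faults: 5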